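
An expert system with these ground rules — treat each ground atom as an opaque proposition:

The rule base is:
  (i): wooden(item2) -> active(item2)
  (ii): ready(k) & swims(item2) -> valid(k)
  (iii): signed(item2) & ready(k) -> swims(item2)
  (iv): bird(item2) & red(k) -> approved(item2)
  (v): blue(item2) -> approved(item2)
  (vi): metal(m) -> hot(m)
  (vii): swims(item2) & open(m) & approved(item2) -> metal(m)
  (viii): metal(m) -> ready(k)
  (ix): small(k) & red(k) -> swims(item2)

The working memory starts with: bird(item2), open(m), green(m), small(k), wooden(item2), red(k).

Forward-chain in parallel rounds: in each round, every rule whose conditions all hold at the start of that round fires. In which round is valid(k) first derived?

Round 1 fires (i), (iv), (ix), giving active(item2), approved(item2), swims(item2).
Round 2 fires (vii), giving metal(m).
Round 3 fires (vi), (viii), giving hot(m), ready(k).
Round 4 fires (ii), giving valid(k).
valid(k) first appears in round 4.

4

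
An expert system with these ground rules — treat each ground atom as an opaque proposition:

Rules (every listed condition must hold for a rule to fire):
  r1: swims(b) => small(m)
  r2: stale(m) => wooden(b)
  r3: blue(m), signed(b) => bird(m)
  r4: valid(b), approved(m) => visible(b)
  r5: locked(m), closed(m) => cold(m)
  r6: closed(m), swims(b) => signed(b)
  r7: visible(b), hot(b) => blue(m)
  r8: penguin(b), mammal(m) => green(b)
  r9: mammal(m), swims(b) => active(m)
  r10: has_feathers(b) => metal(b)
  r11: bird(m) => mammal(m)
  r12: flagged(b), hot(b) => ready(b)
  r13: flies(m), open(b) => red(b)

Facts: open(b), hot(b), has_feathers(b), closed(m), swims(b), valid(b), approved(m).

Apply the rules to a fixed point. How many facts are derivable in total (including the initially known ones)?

Round 1 fires r1, r4, r6, r10, giving small(m), visible(b), signed(b), metal(b).
Round 2 fires r7, giving blue(m).
Round 3 fires r3, giving bird(m).
Round 4 fires r11, giving mammal(m).
Round 5 fires r9, giving active(m).
Closure: {active(m), approved(m), bird(m), blue(m), closed(m), has_feathers(b), hot(b), mammal(m), metal(b), open(b), signed(b), small(m), swims(b), valid(b), visible(b)} — 15 facts.

15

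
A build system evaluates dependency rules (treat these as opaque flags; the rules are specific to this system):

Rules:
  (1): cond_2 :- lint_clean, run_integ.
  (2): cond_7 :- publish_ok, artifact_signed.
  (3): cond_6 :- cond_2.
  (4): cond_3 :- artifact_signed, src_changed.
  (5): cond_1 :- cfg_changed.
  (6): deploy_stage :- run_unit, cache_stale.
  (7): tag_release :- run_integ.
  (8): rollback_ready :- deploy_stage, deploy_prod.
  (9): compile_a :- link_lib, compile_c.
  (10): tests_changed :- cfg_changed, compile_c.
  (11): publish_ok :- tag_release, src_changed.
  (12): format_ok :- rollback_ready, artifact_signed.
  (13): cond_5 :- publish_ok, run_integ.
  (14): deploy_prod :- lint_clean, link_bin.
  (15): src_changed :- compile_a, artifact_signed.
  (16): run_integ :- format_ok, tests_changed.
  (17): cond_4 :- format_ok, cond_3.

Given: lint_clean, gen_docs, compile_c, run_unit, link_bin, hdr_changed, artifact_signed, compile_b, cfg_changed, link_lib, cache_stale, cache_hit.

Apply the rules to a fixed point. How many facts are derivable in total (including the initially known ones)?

29

Round 1: (5) [cond_1 :- cfg_changed.]; (6) [deploy_stage :- run_unit, cache_stale.]; (9) [compile_a :- link_lib, compile_c.]; (10) [tests_changed :- cfg_changed, compile_c.]; (14) [deploy_prod :- lint_clean, link_bin.]. New: cond_1, deploy_stage, compile_a, tests_changed, deploy_prod.
Round 2: (8) [rollback_ready :- deploy_stage, deploy_prod.]; (15) [src_changed :- compile_a, artifact_signed.]. New: rollback_ready, src_changed.
Round 3: (4) [cond_3 :- artifact_signed, src_changed.]; (12) [format_ok :- rollback_ready, artifact_signed.]. New: cond_3, format_ok.
Round 4: (16) [run_integ :- format_ok, tests_changed.]; (17) [cond_4 :- format_ok, cond_3.]. New: run_integ, cond_4.
Round 5: (1) [cond_2 :- lint_clean, run_integ.]; (7) [tag_release :- run_integ.]. New: cond_2, tag_release.
Round 6: (3) [cond_6 :- cond_2.]; (11) [publish_ok :- tag_release, src_changed.]. New: cond_6, publish_ok.
Round 7: (2) [cond_7 :- publish_ok, artifact_signed.]; (13) [cond_5 :- publish_ok, run_integ.]. New: cond_7, cond_5.
Closure: {artifact_signed, cache_hit, cache_stale, cfg_changed, compile_a, compile_b, compile_c, cond_1, cond_2, cond_3, cond_4, cond_5, cond_6, cond_7, deploy_prod, deploy_stage, format_ok, gen_docs, hdr_changed, link_bin, link_lib, lint_clean, publish_ok, rollback_ready, run_integ, run_unit, src_changed, tag_release, tests_changed} — 29 facts.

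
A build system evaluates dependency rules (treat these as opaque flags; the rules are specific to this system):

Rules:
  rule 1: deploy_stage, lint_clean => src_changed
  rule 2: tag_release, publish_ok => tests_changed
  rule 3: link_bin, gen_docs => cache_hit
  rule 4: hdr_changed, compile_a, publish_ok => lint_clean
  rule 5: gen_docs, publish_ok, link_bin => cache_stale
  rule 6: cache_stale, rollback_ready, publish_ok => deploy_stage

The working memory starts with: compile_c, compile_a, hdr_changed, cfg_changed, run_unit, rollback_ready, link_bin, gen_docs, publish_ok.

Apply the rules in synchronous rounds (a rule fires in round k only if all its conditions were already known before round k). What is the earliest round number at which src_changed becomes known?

Round 1 — rule 3, rule 4, rule 5, derive cache_hit, lint_clean, cache_stale.
Round 2 — rule 6, derive deploy_stage.
Round 3 — rule 1, derive src_changed.
src_changed first appears in round 3.

3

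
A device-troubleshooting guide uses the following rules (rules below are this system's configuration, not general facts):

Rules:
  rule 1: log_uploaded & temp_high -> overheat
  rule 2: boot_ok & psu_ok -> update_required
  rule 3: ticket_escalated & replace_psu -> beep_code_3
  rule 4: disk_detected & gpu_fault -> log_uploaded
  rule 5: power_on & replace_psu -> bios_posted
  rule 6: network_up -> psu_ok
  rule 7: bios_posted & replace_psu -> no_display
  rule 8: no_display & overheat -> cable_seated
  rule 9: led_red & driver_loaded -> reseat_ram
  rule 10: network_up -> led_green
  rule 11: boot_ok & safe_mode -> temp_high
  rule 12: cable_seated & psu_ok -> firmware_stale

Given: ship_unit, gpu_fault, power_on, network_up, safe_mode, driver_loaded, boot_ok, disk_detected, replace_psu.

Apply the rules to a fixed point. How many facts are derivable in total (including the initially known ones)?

19

Round 1 fires rule 4, rule 5, rule 6, rule 10, rule 11, giving log_uploaded, bios_posted, psu_ok, led_green, temp_high.
Round 2 fires rule 1, rule 2, rule 7, giving overheat, update_required, no_display.
Round 3 fires rule 8, giving cable_seated.
Round 4 fires rule 12, giving firmware_stale.
Closure: {bios_posted, boot_ok, cable_seated, disk_detected, driver_loaded, firmware_stale, gpu_fault, led_green, log_uploaded, network_up, no_display, overheat, power_on, psu_ok, replace_psu, safe_mode, ship_unit, temp_high, update_required} — 19 facts.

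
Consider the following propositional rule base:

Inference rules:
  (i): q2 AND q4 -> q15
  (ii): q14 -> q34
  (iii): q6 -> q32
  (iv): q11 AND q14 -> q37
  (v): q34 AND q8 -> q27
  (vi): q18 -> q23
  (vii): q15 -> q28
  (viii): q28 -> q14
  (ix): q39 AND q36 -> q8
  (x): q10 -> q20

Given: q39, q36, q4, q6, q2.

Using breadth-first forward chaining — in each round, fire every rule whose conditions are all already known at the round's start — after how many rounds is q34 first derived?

[1] (i) [q2 AND q4 -> q15]; (iii) [q6 -> q32]; (ix) [q39 AND q36 -> q8]. ⇒ new: q15, q32, q8.
[2] (vii) [q15 -> q28]. ⇒ new: q28.
[3] (viii) [q28 -> q14]. ⇒ new: q14.
[4] (ii) [q14 -> q34]. ⇒ new: q34.
q34 first appears in round 4.

4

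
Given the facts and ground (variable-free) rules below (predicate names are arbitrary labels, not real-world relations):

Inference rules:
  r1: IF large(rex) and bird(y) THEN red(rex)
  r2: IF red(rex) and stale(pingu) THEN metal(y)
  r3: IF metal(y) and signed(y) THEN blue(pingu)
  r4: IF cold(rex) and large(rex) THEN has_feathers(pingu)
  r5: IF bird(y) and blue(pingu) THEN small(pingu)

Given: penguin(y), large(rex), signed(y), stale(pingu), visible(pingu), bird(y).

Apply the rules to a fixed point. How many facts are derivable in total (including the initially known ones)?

10

Round 1 fires r1, giving red(rex).
Round 2 fires r2, giving metal(y).
Round 3 fires r3, giving blue(pingu).
Round 4 fires r5, giving small(pingu).
Closure: {bird(y), blue(pingu), large(rex), metal(y), penguin(y), red(rex), signed(y), small(pingu), stale(pingu), visible(pingu)} — 10 facts.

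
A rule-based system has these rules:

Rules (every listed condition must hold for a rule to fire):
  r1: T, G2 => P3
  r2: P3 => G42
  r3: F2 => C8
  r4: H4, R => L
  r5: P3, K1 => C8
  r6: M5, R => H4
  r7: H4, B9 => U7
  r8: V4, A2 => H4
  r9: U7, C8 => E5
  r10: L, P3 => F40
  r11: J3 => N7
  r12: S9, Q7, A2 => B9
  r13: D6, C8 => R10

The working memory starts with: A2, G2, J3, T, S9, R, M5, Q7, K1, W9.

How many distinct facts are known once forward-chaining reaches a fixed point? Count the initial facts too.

Round 1 — r1, r6, r11, r12, derive P3, H4, N7, B9.
Round 2 — r2, r4, r5, r7, derive G42, L, C8, U7.
Round 3 — r9, r10, derive E5, F40.
Closure: {A2, B9, C8, E5, F40, G2, G42, H4, J3, K1, L, M5, N7, P3, Q7, R, S9, T, U7, W9} — 20 facts.

20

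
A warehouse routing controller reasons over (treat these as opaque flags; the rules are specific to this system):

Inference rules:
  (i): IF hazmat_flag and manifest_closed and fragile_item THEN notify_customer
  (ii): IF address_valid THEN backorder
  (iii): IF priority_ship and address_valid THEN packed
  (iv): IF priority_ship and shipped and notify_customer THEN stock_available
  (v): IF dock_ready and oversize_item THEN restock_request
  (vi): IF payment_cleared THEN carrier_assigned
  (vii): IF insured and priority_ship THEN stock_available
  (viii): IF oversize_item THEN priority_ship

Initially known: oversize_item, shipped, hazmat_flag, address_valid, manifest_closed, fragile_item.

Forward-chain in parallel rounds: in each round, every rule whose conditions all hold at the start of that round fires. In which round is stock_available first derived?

Round 1: (i) [IF hazmat_flag and manifest_closed and fragile_item THEN notify_customer]; (ii) [IF address_valid THEN backorder]; (viii) [IF oversize_item THEN priority_ship]. Adds notify_customer, backorder, priority_ship.
Round 2: (iii) [IF priority_ship and address_valid THEN packed]; (iv) [IF priority_ship and shipped and notify_customer THEN stock_available]. Adds packed, stock_available.
stock_available first appears in round 2.

2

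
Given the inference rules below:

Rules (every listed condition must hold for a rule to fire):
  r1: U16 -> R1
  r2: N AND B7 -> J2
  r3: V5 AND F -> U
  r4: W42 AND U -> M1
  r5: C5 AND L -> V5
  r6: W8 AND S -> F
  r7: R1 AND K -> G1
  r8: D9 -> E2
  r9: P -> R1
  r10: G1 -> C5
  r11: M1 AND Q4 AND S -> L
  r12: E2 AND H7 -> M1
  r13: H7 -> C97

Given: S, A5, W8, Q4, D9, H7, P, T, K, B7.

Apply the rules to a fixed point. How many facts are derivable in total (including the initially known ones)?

20

Round 1 — r6, r8, r9, r13, derive F, E2, R1, C97.
Round 2 — r7, r12, derive G1, M1.
Round 3 — r10, r11, derive C5, L.
Round 4 — r5, derive V5.
Round 5 — r3, derive U.
Closure: {A5, B7, C5, C97, D9, E2, F, G1, H7, K, L, M1, P, Q4, R1, S, T, U, V5, W8} — 20 facts.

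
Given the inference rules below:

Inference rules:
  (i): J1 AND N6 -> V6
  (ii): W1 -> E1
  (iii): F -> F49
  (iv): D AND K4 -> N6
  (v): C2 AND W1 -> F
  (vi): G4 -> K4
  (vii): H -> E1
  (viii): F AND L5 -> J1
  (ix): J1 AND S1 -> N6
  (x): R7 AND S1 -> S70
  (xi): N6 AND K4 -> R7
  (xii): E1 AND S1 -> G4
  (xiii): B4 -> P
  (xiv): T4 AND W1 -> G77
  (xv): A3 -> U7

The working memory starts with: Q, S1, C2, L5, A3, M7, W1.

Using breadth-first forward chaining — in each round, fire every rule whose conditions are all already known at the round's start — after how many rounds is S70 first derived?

5

Round 1: (ii) [W1 -> E1]; (v) [C2 AND W1 -> F]; (xv) [A3 -> U7]. New: E1, F, U7.
Round 2: (iii) [F -> F49]; (viii) [F AND L5 -> J1]; (xii) [E1 AND S1 -> G4]. New: F49, J1, G4.
Round 3: (vi) [G4 -> K4]; (ix) [J1 AND S1 -> N6]. New: K4, N6.
Round 4: (i) [J1 AND N6 -> V6]; (xi) [N6 AND K4 -> R7]. New: V6, R7.
Round 5: (x) [R7 AND S1 -> S70]. New: S70.
S70 first appears in round 5.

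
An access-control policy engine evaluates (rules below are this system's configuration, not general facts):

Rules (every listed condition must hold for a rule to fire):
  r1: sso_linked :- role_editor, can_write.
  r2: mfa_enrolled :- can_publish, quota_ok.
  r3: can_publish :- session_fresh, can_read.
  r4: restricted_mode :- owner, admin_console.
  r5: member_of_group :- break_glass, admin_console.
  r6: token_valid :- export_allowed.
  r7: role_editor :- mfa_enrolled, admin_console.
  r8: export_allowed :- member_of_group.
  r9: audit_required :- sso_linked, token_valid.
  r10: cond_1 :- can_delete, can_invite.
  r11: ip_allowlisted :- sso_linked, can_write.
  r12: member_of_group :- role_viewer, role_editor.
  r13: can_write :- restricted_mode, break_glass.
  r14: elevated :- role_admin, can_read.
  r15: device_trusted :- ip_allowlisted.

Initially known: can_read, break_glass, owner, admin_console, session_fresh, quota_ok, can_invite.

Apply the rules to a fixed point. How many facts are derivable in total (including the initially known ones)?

[1] r3 [can_publish :- session_fresh, can_read.]; r4 [restricted_mode :- owner, admin_console.]; r5 [member_of_group :- break_glass, admin_console.]. ⇒ new: can_publish, restricted_mode, member_of_group.
[2] r2 [mfa_enrolled :- can_publish, quota_ok.]; r8 [export_allowed :- member_of_group.]; r13 [can_write :- restricted_mode, break_glass.]. ⇒ new: mfa_enrolled, export_allowed, can_write.
[3] r6 [token_valid :- export_allowed.]; r7 [role_editor :- mfa_enrolled, admin_console.]. ⇒ new: token_valid, role_editor.
[4] r1 [sso_linked :- role_editor, can_write.]. ⇒ new: sso_linked.
[5] r9 [audit_required :- sso_linked, token_valid.]; r11 [ip_allowlisted :- sso_linked, can_write.]. ⇒ new: audit_required, ip_allowlisted.
[6] r15 [device_trusted :- ip_allowlisted.]. ⇒ new: device_trusted.
Closure: {admin_console, audit_required, break_glass, can_invite, can_publish, can_read, can_write, device_trusted, export_allowed, ip_allowlisted, member_of_group, mfa_enrolled, owner, quota_ok, restricted_mode, role_editor, session_fresh, sso_linked, token_valid} — 19 facts.

19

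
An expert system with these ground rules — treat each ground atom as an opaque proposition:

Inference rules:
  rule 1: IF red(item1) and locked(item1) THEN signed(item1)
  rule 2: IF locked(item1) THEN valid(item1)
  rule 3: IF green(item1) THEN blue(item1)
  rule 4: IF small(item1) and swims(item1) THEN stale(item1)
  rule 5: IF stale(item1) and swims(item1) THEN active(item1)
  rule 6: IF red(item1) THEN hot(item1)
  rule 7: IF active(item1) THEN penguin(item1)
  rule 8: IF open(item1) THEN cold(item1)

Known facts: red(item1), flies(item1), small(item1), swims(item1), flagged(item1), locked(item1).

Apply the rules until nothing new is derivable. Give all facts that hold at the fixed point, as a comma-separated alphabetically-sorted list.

Round 1 — rule 1, rule 2, rule 4, rule 6, derive signed(item1), valid(item1), stale(item1), hot(item1).
Round 2 — rule 5, derive active(item1).
Round 3 — rule 7, derive penguin(item1).

active(item1), flagged(item1), flies(item1), hot(item1), locked(item1), penguin(item1), red(item1), signed(item1), small(item1), stale(item1), swims(item1), valid(item1)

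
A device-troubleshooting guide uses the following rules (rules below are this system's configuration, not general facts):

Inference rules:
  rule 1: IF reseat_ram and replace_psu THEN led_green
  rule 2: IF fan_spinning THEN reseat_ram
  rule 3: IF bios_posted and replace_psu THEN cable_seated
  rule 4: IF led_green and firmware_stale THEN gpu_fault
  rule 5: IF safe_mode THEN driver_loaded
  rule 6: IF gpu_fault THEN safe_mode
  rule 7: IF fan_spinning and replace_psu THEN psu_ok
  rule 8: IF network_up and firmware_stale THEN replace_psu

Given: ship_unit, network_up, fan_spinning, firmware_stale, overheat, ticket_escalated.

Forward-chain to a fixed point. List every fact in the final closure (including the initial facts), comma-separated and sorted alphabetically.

driver_loaded, fan_spinning, firmware_stale, gpu_fault, led_green, network_up, overheat, psu_ok, replace_psu, reseat_ram, safe_mode, ship_unit, ticket_escalated

Round 1: rule 2 [IF fan_spinning THEN reseat_ram]; rule 8 [IF network_up and firmware_stale THEN replace_psu]. Adds reseat_ram, replace_psu.
Round 2: rule 1 [IF reseat_ram and replace_psu THEN led_green]; rule 7 [IF fan_spinning and replace_psu THEN psu_ok]. Adds led_green, psu_ok.
Round 3: rule 4 [IF led_green and firmware_stale THEN gpu_fault]. Adds gpu_fault.
Round 4: rule 6 [IF gpu_fault THEN safe_mode]. Adds safe_mode.
Round 5: rule 5 [IF safe_mode THEN driver_loaded]. Adds driver_loaded.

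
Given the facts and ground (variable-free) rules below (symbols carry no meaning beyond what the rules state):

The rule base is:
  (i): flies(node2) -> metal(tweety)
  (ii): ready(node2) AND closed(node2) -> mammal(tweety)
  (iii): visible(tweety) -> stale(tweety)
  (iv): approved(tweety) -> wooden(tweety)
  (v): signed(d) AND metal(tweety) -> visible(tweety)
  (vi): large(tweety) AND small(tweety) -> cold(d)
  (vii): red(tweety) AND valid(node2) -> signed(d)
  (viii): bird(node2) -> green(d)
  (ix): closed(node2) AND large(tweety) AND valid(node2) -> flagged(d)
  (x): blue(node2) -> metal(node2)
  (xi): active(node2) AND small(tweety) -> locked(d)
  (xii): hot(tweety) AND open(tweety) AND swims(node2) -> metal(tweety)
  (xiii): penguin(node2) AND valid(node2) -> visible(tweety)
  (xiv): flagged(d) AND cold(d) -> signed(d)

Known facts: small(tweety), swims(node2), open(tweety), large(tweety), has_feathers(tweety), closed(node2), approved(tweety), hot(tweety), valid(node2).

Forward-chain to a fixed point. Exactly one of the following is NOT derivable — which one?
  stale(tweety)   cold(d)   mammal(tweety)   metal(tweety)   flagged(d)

Round 1: (iv) [approved(tweety) -> wooden(tweety)]; (vi) [large(tweety) AND small(tweety) -> cold(d)]; (ix) [closed(node2) AND large(tweety) AND valid(node2) -> flagged(d)]; (xii) [hot(tweety) AND open(tweety) AND swims(node2) -> metal(tweety)]. Adds wooden(tweety), cold(d), flagged(d), metal(tweety).
Round 2: (xiv) [flagged(d) AND cold(d) -> signed(d)]. Adds signed(d).
Round 3: (v) [signed(d) AND metal(tweety) -> visible(tweety)]. Adds visible(tweety).
Round 4: (iii) [visible(tweety) -> stale(tweety)]. Adds stale(tweety).
Derived: stale(tweety) (round 4), cold(d) (round 1), flagged(d) (round 1), metal(tweety) (round 1). mammal(tweety) never appears in any round.

mammal(tweety)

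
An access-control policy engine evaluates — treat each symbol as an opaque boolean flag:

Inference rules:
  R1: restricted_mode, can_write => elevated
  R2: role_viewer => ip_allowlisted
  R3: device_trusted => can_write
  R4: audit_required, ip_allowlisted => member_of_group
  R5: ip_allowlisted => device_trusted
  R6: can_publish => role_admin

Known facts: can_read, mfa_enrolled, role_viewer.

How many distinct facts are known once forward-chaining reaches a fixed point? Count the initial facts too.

[1] R2 [role_viewer => ip_allowlisted]. ⇒ new: ip_allowlisted.
[2] R5 [ip_allowlisted => device_trusted]. ⇒ new: device_trusted.
[3] R3 [device_trusted => can_write]. ⇒ new: can_write.
Closure: {can_read, can_write, device_trusted, ip_allowlisted, mfa_enrolled, role_viewer} — 6 facts.

6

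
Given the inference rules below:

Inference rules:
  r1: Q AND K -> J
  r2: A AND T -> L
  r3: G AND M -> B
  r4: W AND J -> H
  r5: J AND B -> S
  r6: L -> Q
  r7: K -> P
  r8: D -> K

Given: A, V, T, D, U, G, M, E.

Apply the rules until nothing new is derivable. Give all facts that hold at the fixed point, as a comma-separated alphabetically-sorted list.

A, B, D, E, G, J, K, L, M, P, Q, S, T, U, V

Round 1 fires r2, r3, r8, giving L, B, K.
Round 2 fires r6, r7, giving Q, P.
Round 3 fires r1, giving J.
Round 4 fires r5, giving S.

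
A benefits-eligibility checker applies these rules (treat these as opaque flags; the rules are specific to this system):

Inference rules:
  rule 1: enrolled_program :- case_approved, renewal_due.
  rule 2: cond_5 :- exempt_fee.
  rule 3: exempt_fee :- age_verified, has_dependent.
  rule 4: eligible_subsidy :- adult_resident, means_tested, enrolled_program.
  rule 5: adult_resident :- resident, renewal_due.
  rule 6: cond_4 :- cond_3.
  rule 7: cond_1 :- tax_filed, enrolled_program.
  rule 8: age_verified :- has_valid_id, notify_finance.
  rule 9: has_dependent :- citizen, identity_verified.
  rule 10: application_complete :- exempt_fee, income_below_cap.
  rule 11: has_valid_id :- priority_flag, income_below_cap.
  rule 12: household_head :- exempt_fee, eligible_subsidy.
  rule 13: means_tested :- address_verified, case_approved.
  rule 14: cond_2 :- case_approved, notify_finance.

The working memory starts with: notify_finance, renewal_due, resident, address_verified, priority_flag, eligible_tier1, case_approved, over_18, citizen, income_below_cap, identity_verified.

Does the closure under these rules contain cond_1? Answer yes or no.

no

Round 1 — rule 1, rule 5, rule 9, rule 11, rule 13, rule 14, derive enrolled_program, adult_resident, has_dependent, has_valid_id, means_tested, cond_2.
Round 2 — rule 4, rule 8, derive eligible_subsidy, age_verified.
Round 3 — rule 3, derive exempt_fee.
Round 4 — rule 2, rule 10, rule 12, derive cond_5, application_complete, household_head.
Fixed point reached. cond_1 is concluded only by rule 7; rule 7 needs tax_filed (never derived).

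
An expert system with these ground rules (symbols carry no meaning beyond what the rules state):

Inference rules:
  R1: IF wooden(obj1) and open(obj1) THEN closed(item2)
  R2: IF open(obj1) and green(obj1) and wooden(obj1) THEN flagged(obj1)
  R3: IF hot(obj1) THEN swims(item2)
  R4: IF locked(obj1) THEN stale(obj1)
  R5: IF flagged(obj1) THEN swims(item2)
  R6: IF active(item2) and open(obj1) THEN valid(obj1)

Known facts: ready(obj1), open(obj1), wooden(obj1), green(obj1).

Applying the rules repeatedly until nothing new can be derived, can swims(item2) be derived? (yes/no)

yes

Round 1 fires R1, R2, giving closed(item2), flagged(obj1).
Round 2 fires R5, giving swims(item2).
swims(item2) appears in round 2, so it is derivable.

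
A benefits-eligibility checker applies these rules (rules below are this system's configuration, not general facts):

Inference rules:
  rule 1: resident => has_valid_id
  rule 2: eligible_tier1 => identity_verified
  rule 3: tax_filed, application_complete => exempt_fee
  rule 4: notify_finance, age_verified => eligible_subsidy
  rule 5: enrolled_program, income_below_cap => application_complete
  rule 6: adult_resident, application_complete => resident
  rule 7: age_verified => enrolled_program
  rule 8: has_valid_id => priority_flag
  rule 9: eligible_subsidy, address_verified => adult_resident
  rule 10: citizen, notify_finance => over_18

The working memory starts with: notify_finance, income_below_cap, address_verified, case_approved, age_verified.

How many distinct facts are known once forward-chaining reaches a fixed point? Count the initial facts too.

Round 1: rule 4 [notify_finance, age_verified => eligible_subsidy]; rule 7 [age_verified => enrolled_program]. New: eligible_subsidy, enrolled_program.
Round 2: rule 5 [enrolled_program, income_below_cap => application_complete]; rule 9 [eligible_subsidy, address_verified => adult_resident]. New: application_complete, adult_resident.
Round 3: rule 6 [adult_resident, application_complete => resident]. New: resident.
Round 4: rule 1 [resident => has_valid_id]. New: has_valid_id.
Round 5: rule 8 [has_valid_id => priority_flag]. New: priority_flag.
Closure: {address_verified, adult_resident, age_verified, application_complete, case_approved, eligible_subsidy, enrolled_program, has_valid_id, income_below_cap, notify_finance, priority_flag, resident} — 12 facts.

12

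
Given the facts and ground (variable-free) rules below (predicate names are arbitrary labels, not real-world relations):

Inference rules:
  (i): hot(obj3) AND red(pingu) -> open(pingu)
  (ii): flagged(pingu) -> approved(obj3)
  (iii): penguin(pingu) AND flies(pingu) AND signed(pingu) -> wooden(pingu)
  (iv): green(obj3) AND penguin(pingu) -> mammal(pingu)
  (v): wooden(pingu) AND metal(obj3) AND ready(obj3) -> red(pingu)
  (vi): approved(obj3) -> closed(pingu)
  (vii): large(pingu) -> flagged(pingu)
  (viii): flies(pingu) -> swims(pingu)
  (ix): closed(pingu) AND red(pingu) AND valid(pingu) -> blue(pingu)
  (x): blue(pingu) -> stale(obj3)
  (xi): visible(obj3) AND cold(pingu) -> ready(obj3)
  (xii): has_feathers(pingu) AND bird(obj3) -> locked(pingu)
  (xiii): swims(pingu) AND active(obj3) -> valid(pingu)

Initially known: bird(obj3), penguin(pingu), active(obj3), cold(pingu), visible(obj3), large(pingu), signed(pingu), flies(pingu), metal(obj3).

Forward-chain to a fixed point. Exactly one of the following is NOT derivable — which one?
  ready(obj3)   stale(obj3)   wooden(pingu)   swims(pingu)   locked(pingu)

locked(pingu)

Round 1 — (iii), (vii), (viii), (xi), derive wooden(pingu), flagged(pingu), swims(pingu), ready(obj3).
Round 2 — (ii), (v), (xiii), derive approved(obj3), red(pingu), valid(pingu).
Round 3 — (vi), derive closed(pingu).
Round 4 — (ix), derive blue(pingu).
Round 5 — (x), derive stale(obj3).
Derived: ready(obj3) (round 1), wooden(pingu) (round 1), swims(pingu) (round 1), stale(obj3) (round 5). locked(pingu) never appears in any round.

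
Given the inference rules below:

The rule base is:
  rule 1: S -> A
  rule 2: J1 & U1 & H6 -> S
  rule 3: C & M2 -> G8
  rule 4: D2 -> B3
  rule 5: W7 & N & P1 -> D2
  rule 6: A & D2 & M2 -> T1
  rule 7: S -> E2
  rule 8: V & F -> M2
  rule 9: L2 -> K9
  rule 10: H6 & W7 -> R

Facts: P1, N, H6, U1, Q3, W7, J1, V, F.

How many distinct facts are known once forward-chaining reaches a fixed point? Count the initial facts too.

17

[1] rule 2 [J1 & U1 & H6 -> S]; rule 5 [W7 & N & P1 -> D2]; rule 8 [V & F -> M2]; rule 10 [H6 & W7 -> R]. ⇒ new: S, D2, M2, R.
[2] rule 1 [S -> A]; rule 4 [D2 -> B3]; rule 7 [S -> E2]. ⇒ new: A, B3, E2.
[3] rule 6 [A & D2 & M2 -> T1]. ⇒ new: T1.
Closure: {A, B3, D2, E2, F, H6, J1, M2, N, P1, Q3, R, S, T1, U1, V, W7} — 17 facts.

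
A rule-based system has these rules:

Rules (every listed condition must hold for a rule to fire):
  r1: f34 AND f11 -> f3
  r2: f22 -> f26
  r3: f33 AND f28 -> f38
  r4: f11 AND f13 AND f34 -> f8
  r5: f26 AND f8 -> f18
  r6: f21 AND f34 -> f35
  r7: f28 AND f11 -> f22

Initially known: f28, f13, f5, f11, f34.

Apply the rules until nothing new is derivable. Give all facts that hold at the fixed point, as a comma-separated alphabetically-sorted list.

f11, f13, f18, f22, f26, f28, f3, f34, f5, f8

Round 1 fires r1, r4, r7, giving f3, f8, f22.
Round 2 fires r2, giving f26.
Round 3 fires r5, giving f18.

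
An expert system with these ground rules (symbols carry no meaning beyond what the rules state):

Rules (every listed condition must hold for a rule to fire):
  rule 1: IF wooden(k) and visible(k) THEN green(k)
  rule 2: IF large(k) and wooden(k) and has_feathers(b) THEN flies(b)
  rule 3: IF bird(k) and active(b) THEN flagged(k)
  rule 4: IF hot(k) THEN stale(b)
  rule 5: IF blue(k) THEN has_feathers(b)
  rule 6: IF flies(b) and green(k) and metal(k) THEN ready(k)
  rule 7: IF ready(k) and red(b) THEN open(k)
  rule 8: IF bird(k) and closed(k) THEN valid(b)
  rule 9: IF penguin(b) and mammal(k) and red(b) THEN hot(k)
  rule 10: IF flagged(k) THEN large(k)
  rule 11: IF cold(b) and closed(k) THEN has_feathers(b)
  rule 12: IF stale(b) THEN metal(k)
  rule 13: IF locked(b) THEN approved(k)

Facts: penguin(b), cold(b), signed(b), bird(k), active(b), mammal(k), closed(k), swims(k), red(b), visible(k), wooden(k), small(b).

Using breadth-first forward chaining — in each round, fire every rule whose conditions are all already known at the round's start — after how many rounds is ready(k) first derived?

[1] rule 1 [IF wooden(k) and visible(k) THEN green(k)]; rule 3 [IF bird(k) and active(b) THEN flagged(k)]; rule 8 [IF bird(k) and closed(k) THEN valid(b)]; rule 9 [IF penguin(b) and mammal(k) and red(b) THEN hot(k)]; rule 11 [IF cold(b) and closed(k) THEN has_feathers(b)]. ⇒ new: green(k), flagged(k), valid(b), hot(k), has_feathers(b).
[2] rule 4 [IF hot(k) THEN stale(b)]; rule 10 [IF flagged(k) THEN large(k)]. ⇒ new: stale(b), large(k).
[3] rule 2 [IF large(k) and wooden(k) and has_feathers(b) THEN flies(b)]; rule 12 [IF stale(b) THEN metal(k)]. ⇒ new: flies(b), metal(k).
[4] rule 6 [IF flies(b) and green(k) and metal(k) THEN ready(k)]. ⇒ new: ready(k).
ready(k) first appears in round 4.

4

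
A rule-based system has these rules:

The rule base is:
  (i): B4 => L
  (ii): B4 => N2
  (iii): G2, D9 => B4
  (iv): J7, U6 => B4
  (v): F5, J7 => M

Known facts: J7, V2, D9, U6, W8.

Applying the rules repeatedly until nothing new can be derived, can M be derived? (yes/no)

Round 1: (iv) [J7, U6 => B4]. New: B4.
Round 2: (i) [B4 => L]; (ii) [B4 => N2]. New: L, N2.
Fixed point reached. M is concluded only by (v); (v) needs F5 (never derived).

no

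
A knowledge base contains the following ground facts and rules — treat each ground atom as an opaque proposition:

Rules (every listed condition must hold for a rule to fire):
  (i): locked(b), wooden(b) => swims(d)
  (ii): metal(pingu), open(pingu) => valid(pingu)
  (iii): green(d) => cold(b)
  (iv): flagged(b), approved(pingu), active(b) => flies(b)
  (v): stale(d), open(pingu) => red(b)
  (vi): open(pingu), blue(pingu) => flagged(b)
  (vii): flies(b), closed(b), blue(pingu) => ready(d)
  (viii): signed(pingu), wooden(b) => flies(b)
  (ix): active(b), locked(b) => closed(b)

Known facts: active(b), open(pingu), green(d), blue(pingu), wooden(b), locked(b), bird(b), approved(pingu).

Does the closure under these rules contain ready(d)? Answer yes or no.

Round 1: (i) [locked(b), wooden(b) => swims(d)]; (iii) [green(d) => cold(b)]; (vi) [open(pingu), blue(pingu) => flagged(b)]; (ix) [active(b), locked(b) => closed(b)]. Adds swims(d), cold(b), flagged(b), closed(b).
Round 2: (iv) [flagged(b), approved(pingu), active(b) => flies(b)]. Adds flies(b).
Round 3: (vii) [flies(b), closed(b), blue(pingu) => ready(d)]. Adds ready(d).
ready(d) appears in round 3, so it is derivable.

yes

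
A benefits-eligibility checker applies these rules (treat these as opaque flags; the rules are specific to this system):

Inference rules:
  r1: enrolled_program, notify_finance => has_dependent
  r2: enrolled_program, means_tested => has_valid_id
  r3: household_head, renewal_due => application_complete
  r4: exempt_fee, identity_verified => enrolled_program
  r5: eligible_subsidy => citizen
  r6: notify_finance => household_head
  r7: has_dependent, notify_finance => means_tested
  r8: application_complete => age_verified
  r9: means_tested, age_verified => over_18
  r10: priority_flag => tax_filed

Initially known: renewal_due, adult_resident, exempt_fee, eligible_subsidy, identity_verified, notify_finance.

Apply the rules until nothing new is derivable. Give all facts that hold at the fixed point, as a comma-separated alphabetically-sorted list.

adult_resident, age_verified, application_complete, citizen, eligible_subsidy, enrolled_program, exempt_fee, has_dependent, has_valid_id, household_head, identity_verified, means_tested, notify_finance, over_18, renewal_due

Round 1 — r4, r5, r6, derive enrolled_program, citizen, household_head.
Round 2 — r1, r3, derive has_dependent, application_complete.
Round 3 — r7, r8, derive means_tested, age_verified.
Round 4 — r2, r9, derive has_valid_id, over_18.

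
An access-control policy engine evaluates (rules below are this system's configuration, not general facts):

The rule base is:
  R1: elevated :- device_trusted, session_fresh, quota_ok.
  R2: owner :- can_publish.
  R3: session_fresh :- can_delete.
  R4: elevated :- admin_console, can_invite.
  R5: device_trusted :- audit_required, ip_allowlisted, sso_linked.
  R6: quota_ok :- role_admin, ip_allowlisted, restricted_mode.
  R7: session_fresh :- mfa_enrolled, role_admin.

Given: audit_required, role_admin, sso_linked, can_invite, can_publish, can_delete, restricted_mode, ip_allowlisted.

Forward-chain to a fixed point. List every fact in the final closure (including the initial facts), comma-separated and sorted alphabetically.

audit_required, can_delete, can_invite, can_publish, device_trusted, elevated, ip_allowlisted, owner, quota_ok, restricted_mode, role_admin, session_fresh, sso_linked

Round 1 fires R2, R3, R5, R6, giving owner, session_fresh, device_trusted, quota_ok.
Round 2 fires R1, giving elevated.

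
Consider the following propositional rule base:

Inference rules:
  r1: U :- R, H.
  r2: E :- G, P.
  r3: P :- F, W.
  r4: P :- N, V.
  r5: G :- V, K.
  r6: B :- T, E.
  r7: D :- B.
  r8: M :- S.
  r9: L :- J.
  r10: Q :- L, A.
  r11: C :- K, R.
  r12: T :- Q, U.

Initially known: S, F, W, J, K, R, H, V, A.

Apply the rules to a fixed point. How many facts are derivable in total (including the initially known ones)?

20

[1] r1 [U :- R, H.]; r3 [P :- F, W.]; r5 [G :- V, K.]; r8 [M :- S.]; r9 [L :- J.]; r11 [C :- K, R.]. ⇒ new: U, P, G, M, L, C.
[2] r2 [E :- G, P.]; r10 [Q :- L, A.]. ⇒ new: E, Q.
[3] r12 [T :- Q, U.]. ⇒ new: T.
[4] r6 [B :- T, E.]. ⇒ new: B.
[5] r7 [D :- B.]. ⇒ new: D.
Closure: {A, B, C, D, E, F, G, H, J, K, L, M, P, Q, R, S, T, U, V, W} — 20 facts.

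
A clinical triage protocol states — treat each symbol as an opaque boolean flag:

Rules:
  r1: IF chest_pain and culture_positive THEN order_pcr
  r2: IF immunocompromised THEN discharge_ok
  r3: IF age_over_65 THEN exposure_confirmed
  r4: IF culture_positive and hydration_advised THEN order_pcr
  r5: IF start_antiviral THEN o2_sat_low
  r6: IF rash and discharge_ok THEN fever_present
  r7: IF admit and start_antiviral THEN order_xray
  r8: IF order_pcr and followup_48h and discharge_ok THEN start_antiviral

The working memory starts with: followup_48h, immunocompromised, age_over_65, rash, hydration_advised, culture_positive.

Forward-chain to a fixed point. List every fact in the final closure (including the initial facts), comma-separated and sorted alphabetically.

Round 1: r2 [IF immunocompromised THEN discharge_ok]; r3 [IF age_over_65 THEN exposure_confirmed]; r4 [IF culture_positive and hydration_advised THEN order_pcr]. Adds discharge_ok, exposure_confirmed, order_pcr.
Round 2: r6 [IF rash and discharge_ok THEN fever_present]; r8 [IF order_pcr and followup_48h and discharge_ok THEN start_antiviral]. Adds fever_present, start_antiviral.
Round 3: r5 [IF start_antiviral THEN o2_sat_low]. Adds o2_sat_low.

age_over_65, culture_positive, discharge_ok, exposure_confirmed, fever_present, followup_48h, hydration_advised, immunocompromised, o2_sat_low, order_pcr, rash, start_antiviral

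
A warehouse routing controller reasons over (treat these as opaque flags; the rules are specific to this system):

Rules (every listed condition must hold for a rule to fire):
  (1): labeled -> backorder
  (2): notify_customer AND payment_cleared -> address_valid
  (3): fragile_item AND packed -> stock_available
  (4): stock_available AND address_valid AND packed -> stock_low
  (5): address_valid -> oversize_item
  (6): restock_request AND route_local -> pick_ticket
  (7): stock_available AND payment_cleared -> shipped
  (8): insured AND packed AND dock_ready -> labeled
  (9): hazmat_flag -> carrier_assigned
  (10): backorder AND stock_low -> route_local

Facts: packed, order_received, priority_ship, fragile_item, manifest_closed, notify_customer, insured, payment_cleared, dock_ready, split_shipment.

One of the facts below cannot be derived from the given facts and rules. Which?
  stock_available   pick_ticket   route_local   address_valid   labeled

Round 1: (2) [notify_customer AND payment_cleared -> address_valid]; (3) [fragile_item AND packed -> stock_available]; (8) [insured AND packed AND dock_ready -> labeled]. New: address_valid, stock_available, labeled.
Round 2: (1) [labeled -> backorder]; (4) [stock_available AND address_valid AND packed -> stock_low]; (5) [address_valid -> oversize_item]; (7) [stock_available AND payment_cleared -> shipped]. New: backorder, stock_low, oversize_item, shipped.
Round 3: (10) [backorder AND stock_low -> route_local]. New: route_local.
Derived: route_local (round 3), address_valid (round 1), stock_available (round 1), labeled (round 1). pick_ticket never appears in any round.

pick_ticket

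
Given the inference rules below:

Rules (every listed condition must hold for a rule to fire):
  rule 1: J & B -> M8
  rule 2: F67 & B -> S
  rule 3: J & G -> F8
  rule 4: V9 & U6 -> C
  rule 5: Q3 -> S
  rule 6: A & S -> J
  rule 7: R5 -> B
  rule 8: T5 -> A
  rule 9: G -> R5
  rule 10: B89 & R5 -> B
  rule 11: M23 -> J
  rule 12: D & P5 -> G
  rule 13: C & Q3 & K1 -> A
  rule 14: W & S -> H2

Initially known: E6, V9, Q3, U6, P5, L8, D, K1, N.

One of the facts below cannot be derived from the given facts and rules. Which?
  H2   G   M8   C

[1] rule 4 [V9 & U6 -> C]; rule 5 [Q3 -> S]; rule 12 [D & P5 -> G]. ⇒ new: C, S, G.
[2] rule 9 [G -> R5]; rule 13 [C & Q3 & K1 -> A]. ⇒ new: R5, A.
[3] rule 6 [A & S -> J]; rule 7 [R5 -> B]. ⇒ new: J, B.
[4] rule 1 [J & B -> M8]; rule 3 [J & G -> F8]. ⇒ new: M8, F8.
Derived: C (round 1), G (round 1), M8 (round 4). H2 never appears in any round.

H2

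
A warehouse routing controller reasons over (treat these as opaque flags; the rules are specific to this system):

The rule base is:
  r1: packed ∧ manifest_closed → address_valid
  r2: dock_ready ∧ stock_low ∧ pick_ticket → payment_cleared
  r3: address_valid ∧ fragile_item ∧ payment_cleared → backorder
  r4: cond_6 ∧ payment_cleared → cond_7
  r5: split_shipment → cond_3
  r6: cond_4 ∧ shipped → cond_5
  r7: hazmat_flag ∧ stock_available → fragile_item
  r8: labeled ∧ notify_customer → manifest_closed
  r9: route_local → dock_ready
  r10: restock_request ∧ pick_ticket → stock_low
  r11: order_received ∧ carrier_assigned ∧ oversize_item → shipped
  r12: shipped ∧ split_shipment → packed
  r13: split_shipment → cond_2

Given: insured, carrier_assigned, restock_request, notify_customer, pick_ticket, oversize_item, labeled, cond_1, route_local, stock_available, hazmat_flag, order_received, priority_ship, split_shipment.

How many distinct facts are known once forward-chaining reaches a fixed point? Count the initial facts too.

Round 1 — r5, r7, r8, r9, r10, r11, r13, derive cond_3, fragile_item, manifest_closed, dock_ready, stock_low, shipped, cond_2.
Round 2 — r2, r12, derive payment_cleared, packed.
Round 3 — r1, derive address_valid.
Round 4 — r3, derive backorder.
Closure: {address_valid, backorder, carrier_assigned, cond_1, cond_2, cond_3, dock_ready, fragile_item, hazmat_flag, insured, labeled, manifest_closed, notify_customer, order_received, oversize_item, packed, payment_cleared, pick_ticket, priority_ship, restock_request, route_local, shipped, split_shipment, stock_available, stock_low} — 25 facts.

25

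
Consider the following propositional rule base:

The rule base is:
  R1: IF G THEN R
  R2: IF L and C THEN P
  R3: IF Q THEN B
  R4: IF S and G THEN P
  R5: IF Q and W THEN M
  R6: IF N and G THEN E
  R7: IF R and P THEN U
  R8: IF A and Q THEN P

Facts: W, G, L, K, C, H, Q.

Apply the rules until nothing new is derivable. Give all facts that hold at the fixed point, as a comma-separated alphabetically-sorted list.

Round 1: R1 [IF G THEN R]; R2 [IF L and C THEN P]; R3 [IF Q THEN B]; R5 [IF Q and W THEN M]. New: R, P, B, M.
Round 2: R7 [IF R and P THEN U]. New: U.

B, C, G, H, K, L, M, P, Q, R, U, W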